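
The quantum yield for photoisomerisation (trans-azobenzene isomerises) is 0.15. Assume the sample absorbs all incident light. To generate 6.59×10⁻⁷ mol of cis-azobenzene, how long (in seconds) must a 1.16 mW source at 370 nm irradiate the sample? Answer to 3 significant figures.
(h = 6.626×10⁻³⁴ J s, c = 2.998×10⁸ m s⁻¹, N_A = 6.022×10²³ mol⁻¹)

t ≈ 1220 s

Photons that must be absorbed: 6.59×10⁻⁷ / 0.15 = 4.393×10⁻⁶ mol.
Photon energy: hc/λ = 5.369×10⁻¹⁹ J; per mole, 3.233×10⁵ J mol⁻¹.
Energy required: 4.393×10⁻⁶ × 3.233×10⁵ = 1.420 J.
Time: 1.420 J / 0.00116 W = 1220 s.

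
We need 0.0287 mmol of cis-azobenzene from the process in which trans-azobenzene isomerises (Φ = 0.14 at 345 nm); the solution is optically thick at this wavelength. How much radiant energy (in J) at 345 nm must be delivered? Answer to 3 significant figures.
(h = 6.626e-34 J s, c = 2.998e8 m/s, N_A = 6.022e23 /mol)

71.1 J

Product: 0.0287 mmol = 2.87e-5 mol.
Photons that must be absorbed: 2.87e-5 / 0.14 = 2.050e-4 mol.
Photon energy: hc/λ = 5.758e-19 J; per mole, 3.467e5 J mol⁻¹.
Energy required: 2.050e-4 × 3.467e5 = 71.1 J.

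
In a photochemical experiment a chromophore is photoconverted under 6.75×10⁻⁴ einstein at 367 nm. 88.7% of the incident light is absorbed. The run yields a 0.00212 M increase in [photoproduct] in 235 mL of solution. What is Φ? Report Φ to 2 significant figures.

Product: (0.00212 M)(0.235 L) = 4.982×10⁻⁴ mol.
Photons absorbed: 0.887 × 6.75×10⁻⁴ = 5.987×10⁻⁴ mol.
Φ = 4.982×10⁻⁴ mol / 5.987×10⁻⁴ mol photons = 0.83.

Φ = 0.83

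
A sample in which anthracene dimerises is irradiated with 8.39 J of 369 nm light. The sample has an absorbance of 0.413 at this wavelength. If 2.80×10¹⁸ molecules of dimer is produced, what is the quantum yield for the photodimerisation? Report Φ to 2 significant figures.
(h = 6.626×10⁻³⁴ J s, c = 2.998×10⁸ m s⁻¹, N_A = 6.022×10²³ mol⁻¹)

Product: 2.80×10¹⁸ / 6.022×10²³ = 4.650×10⁻⁶ mol.
Photon energy at 369 nm: hc/λ = (6.626×10⁻³⁴)(2.998×10⁸)/(369×10⁻⁹) = 5.383×10⁻¹⁹ J.
Photons incident: 8.39 / 5.383×10⁻¹⁹ = 1.559×10¹⁹, i.e. 1.559×10¹⁹/6.022×10²³ = 2.589×10⁻⁵ mol.
Fraction absorbed: 1 − 10^(−0.413) = 0.6136.
Photons absorbed: 0.6136 × 2.589×10⁻⁵ = 1.589×10⁻⁵ mol.
Φ = 4.650×10⁻⁶ mol / 1.589×10⁻⁵ mol photons = 0.29.

Φ = 0.29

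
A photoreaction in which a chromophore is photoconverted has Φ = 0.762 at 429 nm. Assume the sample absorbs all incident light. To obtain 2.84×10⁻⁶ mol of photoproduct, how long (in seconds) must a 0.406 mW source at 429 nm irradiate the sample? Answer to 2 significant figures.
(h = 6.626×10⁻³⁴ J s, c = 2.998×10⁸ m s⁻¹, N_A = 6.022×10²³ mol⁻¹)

t ≈ 2600 s

Photons that must be absorbed: 2.84×10⁻⁶ / 0.762 = 3.727×10⁻⁶ mol.
Photon energy: hc/λ = 4.630×10⁻¹⁹ J; per mole, 2.788×10⁵ J mol⁻¹.
Energy required: 3.727×10⁻⁶ × 2.788×10⁵ = 1.039 J.
Time: 1.039 J / 0.000406 W = 2600 s.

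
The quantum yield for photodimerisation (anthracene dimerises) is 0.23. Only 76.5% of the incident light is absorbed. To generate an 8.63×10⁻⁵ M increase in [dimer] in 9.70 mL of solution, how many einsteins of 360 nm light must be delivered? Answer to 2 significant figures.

Product: (8.63×10⁻⁵ M)(0.0097 L) = 8.371×10⁻⁷ mol.
Photons that must be absorbed: 8.371×10⁻⁷ / 0.23 = 3.640×10⁻⁶ mol.
Incident photons needed: 3.640×10⁻⁶ / 0.765 = 4.758×10⁻⁶ mol.

4.8×10⁻⁶ einstein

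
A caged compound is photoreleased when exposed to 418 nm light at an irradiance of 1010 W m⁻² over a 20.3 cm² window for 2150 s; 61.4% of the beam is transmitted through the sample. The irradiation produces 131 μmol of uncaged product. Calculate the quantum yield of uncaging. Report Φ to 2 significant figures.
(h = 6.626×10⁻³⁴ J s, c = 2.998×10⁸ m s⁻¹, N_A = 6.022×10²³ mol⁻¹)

Product: 131 μmol = 1.31×10⁻⁴ mol.
Photon energy at 418 nm: hc/λ = (6.626×10⁻³⁴)(2.998×10⁸)/(418×10⁻⁹) = 4.752×10⁻¹⁹ J.
Energy delivered: (1010 W m⁻²)(20.3×10⁻⁴ m²)(2150 s) = 4408 J.
Photons incident: 4408 / 4.752×10⁻¹⁹ = 9.276×10²¹, i.e. 9.276×10²¹/6.022×10²³ = 0.01540 mol.
Fraction absorbed: 1 − 61.4/100 = 0.3860.
Photons absorbed: 0.3860 × 0.01540 = 0.005944 mol.
Φ = 1.31×10⁻⁴ mol / 0.005944 mol photons = 0.022.

Φ = 0.022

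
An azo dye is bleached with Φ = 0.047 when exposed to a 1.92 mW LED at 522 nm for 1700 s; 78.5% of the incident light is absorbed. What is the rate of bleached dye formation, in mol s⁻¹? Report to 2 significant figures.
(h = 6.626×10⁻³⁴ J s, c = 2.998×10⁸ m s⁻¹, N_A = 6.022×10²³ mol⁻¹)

Photon energy at 522 nm: hc/λ = (6.626×10⁻³⁴)(2.998×10⁸)/(522×10⁻⁹) = 3.806×10⁻¹⁹ J.
Energy delivered: (1.92 mW)(1700 s) = 3.264 J.
Photons incident: 3.264 / 3.806×10⁻¹⁹ = 8.576×10¹⁸, i.e. 8.576×10¹⁸/6.022×10²³ = 1.424×10⁻⁵ mol.
Photons absorbed: 0.785 × 1.424×10⁻⁵ = 1.118×10⁻⁵ mol.
Product formed: 0.047 × 1.118×10⁻⁵ = 5.255×10⁻⁷ mol.
Rate: 5.255×10⁻⁷ / 1700 s = 3.1×10⁻¹⁰ mol s⁻¹.

3.1×10⁻¹⁰ mol s⁻¹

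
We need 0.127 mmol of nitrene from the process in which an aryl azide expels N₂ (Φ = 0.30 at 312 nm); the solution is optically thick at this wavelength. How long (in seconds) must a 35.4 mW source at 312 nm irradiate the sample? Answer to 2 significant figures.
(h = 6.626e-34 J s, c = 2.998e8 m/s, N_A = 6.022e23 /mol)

t ≈ 4600 s

Product: 0.127 mmol = 1.27e-4 mol.
Photons that must be absorbed: 1.27e-4 / 0.30 = 4.233e-4 mol.
Photon energy: hc/λ = 6.367e-19 J; per mole, 3.834e5 J mol⁻¹.
Energy required: 4.233e-4 × 3.834e5 = 162.3 J.
Time: 162.3 J / 0.0354 W = 4600 s.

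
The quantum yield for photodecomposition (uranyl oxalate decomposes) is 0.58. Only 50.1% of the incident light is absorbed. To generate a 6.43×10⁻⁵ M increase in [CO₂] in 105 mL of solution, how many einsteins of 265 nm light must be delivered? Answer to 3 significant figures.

2.32×10⁻⁵ einstein

Product: (6.43×10⁻⁵ M)(0.105 L) = 6.752×10⁻⁶ mol.
Photons that must be absorbed: 6.752×10⁻⁶ / 0.58 = 1.164×10⁻⁵ mol.
Incident photons needed: 1.164×10⁻⁵ / 0.501 = 2.323×10⁻⁵ mol.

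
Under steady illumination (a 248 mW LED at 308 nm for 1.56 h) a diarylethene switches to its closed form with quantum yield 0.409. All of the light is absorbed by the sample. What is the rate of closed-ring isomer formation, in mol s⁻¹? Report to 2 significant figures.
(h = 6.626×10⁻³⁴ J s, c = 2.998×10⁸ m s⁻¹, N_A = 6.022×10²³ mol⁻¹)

2.6×10⁻⁷ mol s⁻¹

Photon energy at 308 nm: hc/λ = (6.626×10⁻³⁴)(2.998×10⁸)/(308×10⁻⁹) = 6.450×10⁻¹⁹ J.
Energy delivered: (248 mW)(5616 s) = 1393 J.
Photons incident: 1393 / 6.450×10⁻¹⁹ = 2.160×10²¹, i.e. 2.160×10²¹/6.022×10²³ = 0.003587 mol.
Product formed: 0.409 × 0.003587 = 0.001467 mol.
Rate: 0.001467 / 5616 s = 2.6×10⁻⁷ mol s⁻¹.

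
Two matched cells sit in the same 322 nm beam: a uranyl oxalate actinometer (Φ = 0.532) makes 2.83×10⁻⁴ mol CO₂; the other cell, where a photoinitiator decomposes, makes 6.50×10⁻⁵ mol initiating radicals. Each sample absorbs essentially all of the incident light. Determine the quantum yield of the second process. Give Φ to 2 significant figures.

Photons absorbed by the actinometer: 2.83×10⁻⁴ / 0.532 = 5.320×10⁻⁴ mol.
Φ(unknown) = 6.50×10⁻⁵ / 5.320×10⁻⁴ = 0.12.

Φ = 0.12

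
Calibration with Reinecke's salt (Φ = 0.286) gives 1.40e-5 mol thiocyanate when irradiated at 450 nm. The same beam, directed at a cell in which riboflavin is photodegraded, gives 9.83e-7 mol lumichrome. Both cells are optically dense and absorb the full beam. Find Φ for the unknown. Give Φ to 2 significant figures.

Photons absorbed by the actinometer: 1.40e-5 / 0.286 = 4.895e-5 mol.
Φ(unknown) = 9.83e-7 / 4.895e-5 = 0.020.

Φ = 0.020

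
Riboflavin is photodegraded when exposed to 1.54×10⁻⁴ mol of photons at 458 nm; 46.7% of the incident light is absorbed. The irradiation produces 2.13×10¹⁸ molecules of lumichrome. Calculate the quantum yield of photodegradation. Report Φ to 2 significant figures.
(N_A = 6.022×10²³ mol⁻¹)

Product: 2.13×10¹⁸ / 6.022×10²³ = 3.537×10⁻⁶ mol.
Photons absorbed: 0.467 × 1.54×10⁻⁴ = 7.192×10⁻⁵ mol.
Φ = 3.537×10⁻⁶ mol / 7.192×10⁻⁵ mol photons = 0.049.

Φ = 0.049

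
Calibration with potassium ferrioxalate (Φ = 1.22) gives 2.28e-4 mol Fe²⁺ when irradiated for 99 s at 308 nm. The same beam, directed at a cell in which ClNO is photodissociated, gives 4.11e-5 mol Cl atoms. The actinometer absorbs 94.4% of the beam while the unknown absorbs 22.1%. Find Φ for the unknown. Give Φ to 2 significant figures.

Photons absorbed by the actinometer: 2.28e-4 / 1.22 = 1.869e-4 mol.
Incident flux: 1.869e-4 / 0.944 = 1.980e-4 einstein.
Absorbed by unknown: 0.221 × 1.980e-4 = 4.376e-5 mol.
Φ(unknown) = 4.11e-5 / 4.376e-5 = 0.94.

Φ = 0.94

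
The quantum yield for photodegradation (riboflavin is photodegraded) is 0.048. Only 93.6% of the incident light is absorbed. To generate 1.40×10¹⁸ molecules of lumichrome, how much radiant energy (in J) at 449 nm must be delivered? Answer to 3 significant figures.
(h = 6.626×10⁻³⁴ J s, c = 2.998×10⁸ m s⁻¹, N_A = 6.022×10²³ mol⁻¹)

13.8 J

Product: 1.40×10¹⁸ / 6.022×10²³ = 2.325×10⁻⁶ mol.
Photons that must be absorbed: 2.325×10⁻⁶ / 0.048 = 4.844×10⁻⁵ mol.
Incident photons needed: 4.844×10⁻⁵ / 0.936 = 5.175×10⁻⁵ mol.
Photon energy: hc/λ = 4.424×10⁻¹⁹ J; per mole, 2.664×10⁵ J mol⁻¹.
Energy required: 5.175×10⁻⁵ × 2.664×10⁵ = 13.8 J.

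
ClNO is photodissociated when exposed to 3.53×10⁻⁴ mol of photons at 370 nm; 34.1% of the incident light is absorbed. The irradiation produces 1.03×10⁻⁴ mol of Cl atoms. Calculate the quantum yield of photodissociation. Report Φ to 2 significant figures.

Φ = 0.86

Photons absorbed: 0.341 × 3.53×10⁻⁴ = 1.204×10⁻⁴ mol.
Φ = 1.03×10⁻⁴ mol / 1.204×10⁻⁴ mol photons = 0.86.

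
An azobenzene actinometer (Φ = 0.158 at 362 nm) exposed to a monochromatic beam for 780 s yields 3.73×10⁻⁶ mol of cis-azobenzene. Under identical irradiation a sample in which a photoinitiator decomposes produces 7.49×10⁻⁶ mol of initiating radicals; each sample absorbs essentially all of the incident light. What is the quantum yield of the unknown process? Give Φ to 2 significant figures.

Photons absorbed by the actinometer: 3.73×10⁻⁶ / 0.158 = 2.361×10⁻⁵ mol.
Φ(unknown) = 7.49×10⁻⁶ / 2.361×10⁻⁵ = 0.32.

Φ = 0.32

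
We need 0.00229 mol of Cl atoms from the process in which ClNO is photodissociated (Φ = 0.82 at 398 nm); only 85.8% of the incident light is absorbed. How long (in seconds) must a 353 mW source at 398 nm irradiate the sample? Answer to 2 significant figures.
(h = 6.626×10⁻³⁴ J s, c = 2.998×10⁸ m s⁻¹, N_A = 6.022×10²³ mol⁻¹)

Photons that must be absorbed: 0.00229 / 0.82 = 0.002793 mol.
Incident photons needed: 0.002793 / 0.858 = 0.003255 mol.
Photon energy: hc/λ = 4.991×10⁻¹⁹ J; per mole, 3.006×10⁵ J mol⁻¹.
Energy required: 0.003255 × 3.006×10⁵ = 978.5 J.
Time: 978.5 J / 0.353 W = 2800 s.

t ≈ 2800 s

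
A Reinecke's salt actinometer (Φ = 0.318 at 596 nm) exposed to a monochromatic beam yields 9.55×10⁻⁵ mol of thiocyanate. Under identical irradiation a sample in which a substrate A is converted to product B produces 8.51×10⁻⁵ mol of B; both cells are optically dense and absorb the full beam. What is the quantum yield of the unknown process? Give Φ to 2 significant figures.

Φ = 0.28

Photons absorbed by the actinometer: 9.55×10⁻⁵ / 0.318 = 3.003×10⁻⁴ mol.
Φ(unknown) = 8.51×10⁻⁵ / 3.003×10⁻⁴ = 0.28.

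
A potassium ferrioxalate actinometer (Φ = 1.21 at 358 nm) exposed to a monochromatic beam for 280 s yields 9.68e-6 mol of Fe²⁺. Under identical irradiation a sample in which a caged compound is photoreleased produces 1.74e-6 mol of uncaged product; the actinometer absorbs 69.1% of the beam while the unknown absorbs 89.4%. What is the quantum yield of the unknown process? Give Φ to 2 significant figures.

Φ = 0.17

Photons absorbed by the actinometer: 9.68e-6 / 1.21 = 8.000e-6 mol.
Incident flux: 8.000e-6 / 0.691 = 1.158e-5 einstein.
Absorbed by unknown: 0.894 × 1.158e-5 = 1.035e-5 mol.
Φ(unknown) = 1.74e-6 / 1.035e-5 = 0.17.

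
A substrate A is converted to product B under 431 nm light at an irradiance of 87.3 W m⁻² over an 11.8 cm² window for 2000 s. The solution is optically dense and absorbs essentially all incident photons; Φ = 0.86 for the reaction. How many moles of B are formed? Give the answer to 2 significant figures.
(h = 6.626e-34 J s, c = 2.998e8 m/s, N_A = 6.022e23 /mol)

Photon energy at 431 nm: hc/λ = (6.626e-34)(2.998e8)/(431e-9) = 4.609e-19 J.
Energy delivered: (87.3 W m⁻²)(11.8e-4 m²)(2000 s) = 206.0 J.
Photons incident: 206.0 / 4.609e-19 = 4.470e20, i.e. 4.470e20/6.022e23 = 7.423e-4 mol.
Product: Φ × n_abs = 0.86 × 7.423e-4 = 6.384e-4 mol.

6.4e-4 mol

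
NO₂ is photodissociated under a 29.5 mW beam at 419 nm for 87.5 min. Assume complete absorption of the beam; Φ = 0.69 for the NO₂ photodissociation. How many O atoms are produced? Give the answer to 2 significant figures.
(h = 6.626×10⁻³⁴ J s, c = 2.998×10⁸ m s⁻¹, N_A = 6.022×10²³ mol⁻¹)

2.3×10²⁰ atoms

Photon energy at 419 nm: hc/λ = (6.626×10⁻³⁴)(2.998×10⁸)/(419×10⁻⁹) = 4.741×10⁻¹⁹ J.
Energy delivered: (29.5 mW)(5250 s) = 154.9 J.
Photons incident: 154.9 / 4.741×10⁻¹⁹ = 3.267×10²⁰, i.e. 3.267×10²⁰/6.022×10²³ = 5.425×10⁻⁴ mol.
Product: Φ × n_abs = 0.69 × 5.425×10⁻⁴ = 3.743×10⁻⁴ mol.
As a count: 3.743×10⁻⁴ × 6.022×10²³ = 2.3×10²⁰.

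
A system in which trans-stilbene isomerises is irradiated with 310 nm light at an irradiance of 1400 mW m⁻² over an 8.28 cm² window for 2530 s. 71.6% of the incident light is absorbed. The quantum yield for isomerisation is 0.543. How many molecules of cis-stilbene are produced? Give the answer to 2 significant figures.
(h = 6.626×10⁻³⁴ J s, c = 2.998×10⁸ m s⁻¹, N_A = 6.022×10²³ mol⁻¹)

1.8×10¹⁸ molecules

Photon energy at 310 nm: hc/λ = (6.626×10⁻³⁴)(2.998×10⁸)/(310×10⁻⁹) = 6.408×10⁻¹⁹ J.
Energy delivered: (1400 mW m⁻²)(8.28×10⁻⁴ m²)(2530 s) = 2.933 J.
Photons incident: 2.933 / 6.408×10⁻¹⁹ = 4.577×10¹⁸, i.e. 4.577×10¹⁸/6.022×10²³ = 7.600×10⁻⁶ mol.
Photons absorbed: 0.716 × 7.600×10⁻⁶ = 5.442×10⁻⁶ mol.
Product: Φ × n_abs = 0.543 × 5.442×10⁻⁶ = 2.955×10⁻⁶ mol.
As a count: 2.955×10⁻⁶ × 6.022×10²³ = 1.8×10¹⁸.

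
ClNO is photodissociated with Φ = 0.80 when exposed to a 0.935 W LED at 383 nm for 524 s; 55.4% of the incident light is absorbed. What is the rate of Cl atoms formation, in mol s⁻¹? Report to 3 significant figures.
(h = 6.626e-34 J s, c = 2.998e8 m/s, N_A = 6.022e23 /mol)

Photon energy at 383 nm: hc/λ = (6.626e-34)(2.998e8)/(383e-9) = 5.187e-19 J.
Energy delivered: (0.935 W)(524 s) = 489.9 J.
Photons incident: 489.9 / 5.187e-19 = 9.445e20, i.e. 9.445e20/6.022e23 = 0.001568 mol.
Photons absorbed: 0.554 × 0.001568 = 8.687e-4 mol.
Product formed: 0.80 × 8.687e-4 = 6.950e-4 mol.
Rate: 6.950e-4 / 524 s = 1.33e-6 mol s⁻¹.

1.33e-6 mol s⁻¹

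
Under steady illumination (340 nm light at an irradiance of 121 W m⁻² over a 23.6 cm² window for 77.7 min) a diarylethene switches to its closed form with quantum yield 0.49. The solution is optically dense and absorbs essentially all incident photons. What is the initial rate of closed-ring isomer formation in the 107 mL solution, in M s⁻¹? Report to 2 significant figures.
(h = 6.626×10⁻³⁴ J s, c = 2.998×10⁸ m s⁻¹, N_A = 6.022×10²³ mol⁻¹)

3.7×10⁻⁶ M s⁻¹

Photon energy at 340 nm: hc/λ = (6.626×10⁻³⁴)(2.998×10⁸)/(340×10⁻⁹) = 5.843×10⁻¹⁹ J.
Energy delivered: (121 W m⁻²)(23.6×10⁻⁴ m²)(4662 s) = 1331 J.
Photons incident: 1331 / 5.843×10⁻¹⁹ = 2.278×10²¹, i.e. 2.278×10²¹/6.022×10²³ = 0.003783 mol.
Product formed: 0.49 × 0.003783 = 0.001854 mol.
Rate: 0.001854 mol / (4662 s × 0.107 L) = 3.7×10⁻⁶ M s⁻¹.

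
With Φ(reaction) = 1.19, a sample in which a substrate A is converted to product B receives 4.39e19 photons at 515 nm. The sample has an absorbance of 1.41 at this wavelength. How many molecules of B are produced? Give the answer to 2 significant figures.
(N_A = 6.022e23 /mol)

Moles of photons: 4.39e19 / 6.022e23 = 7.290e-5 mol.
Fraction absorbed: 1 − 10^(−1.41) = 0.9611.
Photons absorbed: 0.9611 × 7.290e-5 = 7.006e-5 mol.
Product: Φ × n_abs = 1.19 × 7.006e-5 = 8.337e-5 mol.
As a count: 8.337e-5 × 6.022e23 = 5.0e19.

5.0e19 molecules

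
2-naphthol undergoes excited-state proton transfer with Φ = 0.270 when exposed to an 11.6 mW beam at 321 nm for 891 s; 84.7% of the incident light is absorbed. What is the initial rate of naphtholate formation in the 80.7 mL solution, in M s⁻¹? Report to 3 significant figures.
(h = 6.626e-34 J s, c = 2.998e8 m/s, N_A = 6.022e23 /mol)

Photon energy at 321 nm: hc/λ = (6.626e-34)(2.998e8)/(321e-9) = 6.188e-19 J.
Energy delivered: (11.6 mW)(891 s) = 10.34 J.
Photons incident: 10.34 / 6.188e-19 = 1.671e19, i.e. 1.671e19/6.022e23 = 2.775e-5 mol.
Photons absorbed: 0.847 × 2.775e-5 = 2.350e-5 mol.
Product formed: 0.270 × 2.350e-5 = 6.345e-6 mol.
Rate: 6.345e-6 mol / (891 s × 0.0807 L) = 8.82e-8 M s⁻¹.

8.82e-8 M s⁻¹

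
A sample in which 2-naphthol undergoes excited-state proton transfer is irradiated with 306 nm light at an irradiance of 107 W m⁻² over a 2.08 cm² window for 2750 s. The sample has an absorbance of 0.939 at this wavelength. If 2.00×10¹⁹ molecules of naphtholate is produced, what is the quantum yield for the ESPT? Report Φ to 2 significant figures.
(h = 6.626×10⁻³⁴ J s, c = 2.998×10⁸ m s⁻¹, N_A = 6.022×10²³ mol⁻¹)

Product: 2.00×10¹⁹ / 6.022×10²³ = 3.321×10⁻⁵ mol.
Photon energy at 306 nm: hc/λ = (6.626×10⁻³⁴)(2.998×10⁸)/(306×10⁻⁹) = 6.492×10⁻¹⁹ J.
Energy delivered: (107 W m⁻²)(2.08×10⁻⁴ m²)(2750 s) = 61.20 J.
Photons incident: 61.20 / 6.492×10⁻¹⁹ = 9.427×10¹⁹, i.e. 9.427×10¹⁹/6.022×10²³ = 1.565×10⁻⁴ mol.
Fraction absorbed: 1 − 10^(−0.939) = 0.8849.
Photons absorbed: 0.8849 × 1.565×10⁻⁴ = 1.385×10⁻⁴ mol.
Φ = 3.321×10⁻⁵ mol / 1.385×10⁻⁴ mol photons = 0.24.

Φ = 0.24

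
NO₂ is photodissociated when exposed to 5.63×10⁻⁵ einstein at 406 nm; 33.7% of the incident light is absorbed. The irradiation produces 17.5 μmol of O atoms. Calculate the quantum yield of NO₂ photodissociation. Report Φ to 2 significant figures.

Product: 17.5 μmol = 1.75×10⁻⁵ mol.
Photons absorbed: 0.337 × 5.63×10⁻⁵ = 1.897×10⁻⁵ mol.
Φ = 1.75×10⁻⁵ mol / 1.897×10⁻⁵ mol photons = 0.92.

Φ = 0.92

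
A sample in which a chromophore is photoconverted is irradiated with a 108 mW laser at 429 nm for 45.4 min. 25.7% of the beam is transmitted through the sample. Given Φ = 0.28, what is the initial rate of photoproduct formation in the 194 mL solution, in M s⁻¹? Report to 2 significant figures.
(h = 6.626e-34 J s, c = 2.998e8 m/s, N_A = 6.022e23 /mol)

4.2e-7 M s⁻¹

Photon energy at 429 nm: hc/λ = (6.626e-34)(2.998e8)/(429e-9) = 4.630e-19 J.
Energy delivered: (108 mW)(2724 s) = 294.2 J.
Photons incident: 294.2 / 4.630e-19 = 6.354e20, i.e. 6.354e20/6.022e23 = 0.001055 mol.
Fraction absorbed: 1 − 25.7/100 = 0.7430.
Photons absorbed: 0.7430 × 0.001055 = 7.839e-4 mol.
Product formed: 0.28 × 7.839e-4 = 2.195e-4 mol.
Rate: 2.195e-4 mol / (2724 s × 0.194 L) = 4.2e-7 M s⁻¹.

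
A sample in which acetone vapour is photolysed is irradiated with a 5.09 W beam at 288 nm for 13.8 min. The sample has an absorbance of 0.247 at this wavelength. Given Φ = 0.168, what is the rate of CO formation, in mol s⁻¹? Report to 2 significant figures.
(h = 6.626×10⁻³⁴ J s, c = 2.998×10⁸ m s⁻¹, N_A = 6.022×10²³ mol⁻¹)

Photon energy at 288 nm: hc/λ = (6.626×10⁻³⁴)(2.998×10⁸)/(288×10⁻⁹) = 6.897×10⁻¹⁹ J.
Energy delivered: (5.09 W)(828 s) = 4215 J.
Photons incident: 4215 / 6.897×10⁻¹⁹ = 6.111×10²¹, i.e. 6.111×10²¹/6.022×10²³ = 0.01015 mol.
Fraction absorbed: 1 − 10^(−0.247) = 0.4338.
Photons absorbed: 0.4338 × 0.01015 = 0.004403 mol.
Product formed: 0.168 × 0.004403 = 7.397×10⁻⁴ mol.
Rate: 7.397×10⁻⁴ / 828 s = 8.9×10⁻⁷ mol s⁻¹.

8.9×10⁻⁷ mol s⁻¹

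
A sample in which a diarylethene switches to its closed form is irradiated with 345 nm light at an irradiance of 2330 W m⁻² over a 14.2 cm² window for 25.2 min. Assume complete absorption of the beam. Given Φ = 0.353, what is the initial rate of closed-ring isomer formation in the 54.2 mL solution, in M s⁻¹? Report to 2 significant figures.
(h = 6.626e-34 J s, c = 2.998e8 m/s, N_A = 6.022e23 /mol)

6.2e-5 M s⁻¹

Photon energy at 345 nm: hc/λ = (6.626e-34)(2.998e8)/(345e-9) = 5.758e-19 J.
Energy delivered: (2330 W m⁻²)(14.2e-4 m²)(1512 s) = 5003 J.
Photons incident: 5003 / 5.758e-19 = 8.689e21, i.e. 8.689e21/6.022e23 = 0.01443 mol.
Product formed: 0.353 × 0.01443 = 0.005094 mol.
Rate: 0.005094 mol / (1512 s × 0.0542 L) = 6.2e-5 M s⁻¹.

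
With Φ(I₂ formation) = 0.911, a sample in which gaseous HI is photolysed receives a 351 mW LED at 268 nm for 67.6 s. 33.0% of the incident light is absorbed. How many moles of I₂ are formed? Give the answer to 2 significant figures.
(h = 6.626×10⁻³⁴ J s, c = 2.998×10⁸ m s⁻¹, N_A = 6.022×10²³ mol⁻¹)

Photon energy at 268 nm: hc/λ = (6.626×10⁻³⁴)(2.998×10⁸)/(268×10⁻⁹) = 7.412×10⁻¹⁹ J.
Energy delivered: (351 mW)(67.6 s) = 23.73 J.
Photons incident: 23.73 / 7.412×10⁻¹⁹ = 3.202×10¹⁹, i.e. 3.202×10¹⁹/6.022×10²³ = 5.317×10⁻⁵ mol.
Photons absorbed: 0.330 × 5.317×10⁻⁵ = 1.755×10⁻⁵ mol.
Product: Φ × n_abs = 0.911 × 1.755×10⁻⁵ = 1.599×10⁻⁵ mol.

1.6×10⁻⁵ mol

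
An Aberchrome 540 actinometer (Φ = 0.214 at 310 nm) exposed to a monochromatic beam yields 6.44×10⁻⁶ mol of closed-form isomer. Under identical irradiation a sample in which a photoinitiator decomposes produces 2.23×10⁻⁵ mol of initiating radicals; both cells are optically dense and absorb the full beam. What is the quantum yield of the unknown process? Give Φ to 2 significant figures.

Photons absorbed by the actinometer: 6.44×10⁻⁶ / 0.214 = 3.009×10⁻⁵ mol.
Φ(unknown) = 2.23×10⁻⁵ / 3.009×10⁻⁵ = 0.74.

Φ = 0.74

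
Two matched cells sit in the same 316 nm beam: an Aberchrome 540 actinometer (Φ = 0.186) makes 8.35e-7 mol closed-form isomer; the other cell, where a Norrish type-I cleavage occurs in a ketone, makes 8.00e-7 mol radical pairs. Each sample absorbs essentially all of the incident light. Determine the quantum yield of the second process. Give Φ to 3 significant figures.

Photons absorbed by the actinometer: 8.35e-7 / 0.186 = 4.489e-6 mol.
Φ(unknown) = 8.00e-7 / 4.489e-6 = 0.178.

Φ = 0.178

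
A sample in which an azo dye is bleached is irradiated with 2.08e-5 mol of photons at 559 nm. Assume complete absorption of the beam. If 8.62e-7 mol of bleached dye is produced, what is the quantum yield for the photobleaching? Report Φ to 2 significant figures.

Φ = 0.041

Φ = 8.62e-7 mol / 2.08e-5 mol photons = 0.041.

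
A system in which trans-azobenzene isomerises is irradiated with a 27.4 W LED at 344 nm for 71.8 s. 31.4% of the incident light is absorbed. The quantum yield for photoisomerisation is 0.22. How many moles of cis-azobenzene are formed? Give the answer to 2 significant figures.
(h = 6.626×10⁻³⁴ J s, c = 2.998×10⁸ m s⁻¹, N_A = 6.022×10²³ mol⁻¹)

Photon energy at 344 nm: hc/λ = (6.626×10⁻³⁴)(2.998×10⁸)/(344×10⁻⁹) = 5.775×10⁻¹⁹ J.
Energy delivered: (27.4 W)(71.8 s) = 1967 J.
Photons incident: 1967 / 5.775×10⁻¹⁹ = 3.406×10²¹, i.e. 3.406×10²¹/6.022×10²³ = 0.005656 mol.
Photons absorbed: 0.314 × 0.005656 = 0.001776 mol.
Product: Φ × n_abs = 0.22 × 0.001776 = 3.907×10⁻⁴ mol.

3.9×10⁻⁴ mol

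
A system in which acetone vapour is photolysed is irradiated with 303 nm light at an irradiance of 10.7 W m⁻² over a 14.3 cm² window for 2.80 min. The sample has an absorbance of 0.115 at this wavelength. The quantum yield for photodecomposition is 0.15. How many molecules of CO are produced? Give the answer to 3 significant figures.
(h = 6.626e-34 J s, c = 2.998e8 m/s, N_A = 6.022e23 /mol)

Photon energy at 303 nm: hc/λ = (6.626e-34)(2.998e8)/(303e-9) = 6.556e-19 J.
Energy delivered: (10.7 W m⁻²)(14.3e-4 m²)(168 s) = 2.571 J.
Photons incident: 2.571 / 6.556e-19 = 3.922e18, i.e. 3.922e18/6.022e23 = 6.513e-6 mol.
Fraction absorbed: 1 − 10^(−0.115) = 0.2326.
Photons absorbed: 0.2326 × 6.513e-6 = 1.515e-6 mol.
Product: Φ × n_abs = 0.15 × 1.515e-6 = 2.272e-7 mol.
As a count: 2.272e-7 × 6.022e23 = 1.37e17.

1.37e17 molecules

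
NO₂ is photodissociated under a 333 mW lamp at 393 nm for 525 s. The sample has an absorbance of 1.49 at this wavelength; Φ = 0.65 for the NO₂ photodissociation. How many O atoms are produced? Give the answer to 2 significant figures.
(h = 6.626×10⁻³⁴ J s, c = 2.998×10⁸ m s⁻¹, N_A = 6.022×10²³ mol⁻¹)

2.2×10²⁰ atoms

Photon energy at 393 nm: hc/λ = (6.626×10⁻³⁴)(2.998×10⁸)/(393×10⁻⁹) = 5.055×10⁻¹⁹ J.
Energy delivered: (333 mW)(525 s) = 174.8 J.
Photons incident: 174.8 / 5.055×10⁻¹⁹ = 3.458×10²⁰, i.e. 3.458×10²⁰/6.022×10²³ = 5.742×10⁻⁴ mol.
Fraction absorbed: 1 − 10^(−1.49) = 0.9676.
Photons absorbed: 0.9676 × 5.742×10⁻⁴ = 5.556×10⁻⁴ mol.
Product: Φ × n_abs = 0.65 × 5.556×10⁻⁴ = 3.611×10⁻⁴ mol.
As a count: 3.611×10⁻⁴ × 6.022×10²³ = 2.2×10²⁰.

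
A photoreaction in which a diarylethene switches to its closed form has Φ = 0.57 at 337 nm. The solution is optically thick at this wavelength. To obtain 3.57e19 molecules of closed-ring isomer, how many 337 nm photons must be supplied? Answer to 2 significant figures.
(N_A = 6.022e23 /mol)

6.3e19 photons

Product: 3.57e19 / 6.022e23 = 5.928e-5 mol.
Photons that must be absorbed: 5.928e-5 / 0.57 = 1.040e-4 mol.
Photon count: 1.040e-4 × 6.022e23 = 6.3e19.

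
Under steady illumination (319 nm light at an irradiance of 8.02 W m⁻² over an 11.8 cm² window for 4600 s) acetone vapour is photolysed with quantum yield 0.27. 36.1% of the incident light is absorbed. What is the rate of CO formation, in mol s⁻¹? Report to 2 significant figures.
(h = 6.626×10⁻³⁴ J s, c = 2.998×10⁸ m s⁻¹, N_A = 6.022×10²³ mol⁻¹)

Photon energy at 319 nm: hc/λ = (6.626×10⁻³⁴)(2.998×10⁸)/(319×10⁻⁹) = 6.227×10⁻¹⁹ J.
Energy delivered: (8.02 W m⁻²)(11.8×10⁻⁴ m²)(4600 s) = 43.53 J.
Photons incident: 43.53 / 6.227×10⁻¹⁹ = 6.991×10¹⁹, i.e. 6.991×10¹⁹/6.022×10²³ = 1.161×10⁻⁴ mol.
Photons absorbed: 0.361 × 1.161×10⁻⁴ = 4.191×10⁻⁵ mol.
Product formed: 0.27 × 4.191×10⁻⁵ = 1.132×10⁻⁵ mol.
Rate: 1.132×10⁻⁵ / 4600 s = 2.5×10⁻⁹ mol s⁻¹.

2.5×10⁻⁹ mol s⁻¹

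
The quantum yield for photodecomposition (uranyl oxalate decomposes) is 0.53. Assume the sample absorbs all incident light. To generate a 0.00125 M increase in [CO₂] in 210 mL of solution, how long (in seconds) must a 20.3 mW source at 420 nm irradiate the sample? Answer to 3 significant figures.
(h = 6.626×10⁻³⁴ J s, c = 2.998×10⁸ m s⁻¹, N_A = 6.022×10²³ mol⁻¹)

Product: (0.00125 M)(0.21 L) = 2.625×10⁻⁴ mol.
Photons that must be absorbed: 2.625×10⁻⁴ / 0.53 = 4.953×10⁻⁴ mol.
Photon energy: hc/λ = 4.730×10⁻¹⁹ J; per mole, 2.848×10⁵ J mol⁻¹.
Energy required: 4.953×10⁻⁴ × 2.848×10⁵ = 141.1 J.
Time: 141.1 J / 0.0203 W = 6950 s.

t ≈ 6950 s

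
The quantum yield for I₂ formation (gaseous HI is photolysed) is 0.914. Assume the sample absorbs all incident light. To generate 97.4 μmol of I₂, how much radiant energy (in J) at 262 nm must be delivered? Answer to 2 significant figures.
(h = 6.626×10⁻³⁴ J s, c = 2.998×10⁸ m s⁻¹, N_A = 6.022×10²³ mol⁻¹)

49 J

Product: 97.4 μmol = 9.74×10⁻⁵ mol.
Photons that must be absorbed: 9.74×10⁻⁵ / 0.914 = 1.066×10⁻⁴ mol.
Photon energy: hc/λ = 7.582×10⁻¹⁹ J; per mole, 4.566×10⁵ J mol⁻¹.
Energy required: 1.066×10⁻⁴ × 4.566×10⁵ = 49 J.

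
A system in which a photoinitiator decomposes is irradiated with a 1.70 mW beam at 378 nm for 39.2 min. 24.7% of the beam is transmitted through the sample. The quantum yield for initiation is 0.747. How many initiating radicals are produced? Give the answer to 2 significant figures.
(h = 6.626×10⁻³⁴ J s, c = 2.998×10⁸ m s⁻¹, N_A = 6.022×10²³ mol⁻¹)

Photon energy at 378 nm: hc/λ = (6.626×10⁻³⁴)(2.998×10⁸)/(378×10⁻⁹) = 5.255×10⁻¹⁹ J.
Energy delivered: (1.70 mW)(2352 s) = 3.998 J.
Photons incident: 3.998 / 5.255×10⁻¹⁹ = 7.608×10¹⁸, i.e. 7.608×10¹⁸/6.022×10²³ = 1.263×10⁻⁵ mol.
Fraction absorbed: 1 − 24.7/100 = 0.7530.
Photons absorbed: 0.7530 × 1.263×10⁻⁵ = 9.510×10⁻⁶ mol.
Product: Φ × n_abs = 0.747 × 9.510×10⁻⁶ = 7.104×10⁻⁶ mol.
As a count: 7.104×10⁻⁶ × 6.022×10²³ = 4.3×10¹⁸.

4.3×10¹⁸ initiating radicals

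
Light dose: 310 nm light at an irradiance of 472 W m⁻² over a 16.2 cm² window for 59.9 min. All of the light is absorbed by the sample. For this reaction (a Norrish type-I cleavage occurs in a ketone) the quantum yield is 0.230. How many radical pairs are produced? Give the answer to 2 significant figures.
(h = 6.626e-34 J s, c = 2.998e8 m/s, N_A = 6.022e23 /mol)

Photon energy at 310 nm: hc/λ = (6.626e-34)(2.998e8)/(310e-9) = 6.408e-19 J.
Energy delivered: (472 W m⁻²)(16.2e-4 m²)(3594 s) = 2748 J.
Photons incident: 2748 / 6.408e-19 = 4.288e21, i.e. 4.288e21/6.022e23 = 0.007121 mol.
Product: Φ × n_abs = 0.230 × 0.007121 = 0.001638 mol.
As a count: 0.001638 × 6.022e23 = 9.9e20.

9.9e20 radical pairs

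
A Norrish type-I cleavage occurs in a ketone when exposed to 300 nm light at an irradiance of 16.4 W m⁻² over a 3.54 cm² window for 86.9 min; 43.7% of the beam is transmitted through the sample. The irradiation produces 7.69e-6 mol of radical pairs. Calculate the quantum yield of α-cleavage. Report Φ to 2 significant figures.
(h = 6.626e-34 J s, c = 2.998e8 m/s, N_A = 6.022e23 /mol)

Photon energy at 300 nm: hc/λ = (6.626e-34)(2.998e8)/(300e-9) = 6.622e-19 J.
Energy delivered: (16.4 W m⁻²)(3.54e-4 m²)(5214 s) = 30.27 J.
Photons incident: 30.27 / 6.622e-19 = 4.571e19, i.e. 4.571e19/6.022e23 = 7.591e-5 mol.
Fraction absorbed: 1 − 43.7/100 = 0.5630.
Photons absorbed: 0.5630 × 7.591e-5 = 4.274e-5 mol.
Φ = 7.69e-6 mol / 4.274e-5 mol photons = 0.18.

Φ = 0.18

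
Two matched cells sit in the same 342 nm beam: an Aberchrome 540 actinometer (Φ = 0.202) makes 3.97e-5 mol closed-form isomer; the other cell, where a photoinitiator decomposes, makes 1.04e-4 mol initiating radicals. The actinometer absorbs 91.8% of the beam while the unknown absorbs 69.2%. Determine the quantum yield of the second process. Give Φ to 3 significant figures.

Φ = 0.702

Photons absorbed by the actinometer: 3.97e-5 / 0.202 = 1.965e-4 mol.
Incident flux: 1.965e-4 / 0.918 = 2.141e-4 einstein.
Absorbed by unknown: 0.692 × 2.141e-4 = 1.482e-4 mol.
Φ(unknown) = 1.04e-4 / 1.482e-4 = 0.702.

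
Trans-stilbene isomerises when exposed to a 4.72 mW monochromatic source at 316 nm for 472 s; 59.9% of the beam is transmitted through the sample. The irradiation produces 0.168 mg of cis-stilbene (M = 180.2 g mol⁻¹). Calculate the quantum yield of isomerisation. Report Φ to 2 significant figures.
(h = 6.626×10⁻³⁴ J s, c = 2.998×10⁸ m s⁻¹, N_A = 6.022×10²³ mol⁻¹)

Product: 0.168 mg / 180.2 g mol⁻¹ = 9.323×10⁻⁷ mol.
Photon energy at 316 nm: hc/λ = (6.626×10⁻³⁴)(2.998×10⁸)/(316×10⁻⁹) = 6.286×10⁻¹⁹ J.
Energy delivered: (4.72 mW)(472 s) = 2.228 J.
Photons incident: 2.228 / 6.286×10⁻¹⁹ = 3.544×10¹⁸, i.e. 3.544×10¹⁸/6.022×10²³ = 5.885×10⁻⁶ mol.
Fraction absorbed: 1 − 59.9/100 = 0.4010.
Photons absorbed: 0.4010 × 5.885×10⁻⁶ = 2.360×10⁻⁶ mol.
Φ = 9.323×10⁻⁷ mol / 2.360×10⁻⁶ mol photons = 0.40.

Φ = 0.40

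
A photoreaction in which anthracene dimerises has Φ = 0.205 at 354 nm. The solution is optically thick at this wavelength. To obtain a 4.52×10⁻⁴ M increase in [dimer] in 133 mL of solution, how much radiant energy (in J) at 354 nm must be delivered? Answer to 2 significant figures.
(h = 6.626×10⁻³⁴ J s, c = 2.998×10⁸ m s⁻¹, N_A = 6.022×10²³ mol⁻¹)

Product: (4.52×10⁻⁴ M)(0.133 L) = 6.012×10⁻⁵ mol.
Photons that must be absorbed: 6.012×10⁻⁵ / 0.205 = 2.933×10⁻⁴ mol.
Photon energy: hc/λ = 5.612×10⁻¹⁹ J; per mole, 3.380×10⁵ J mol⁻¹.
Energy required: 2.933×10⁻⁴ × 3.380×10⁵ = 99 J.

99 J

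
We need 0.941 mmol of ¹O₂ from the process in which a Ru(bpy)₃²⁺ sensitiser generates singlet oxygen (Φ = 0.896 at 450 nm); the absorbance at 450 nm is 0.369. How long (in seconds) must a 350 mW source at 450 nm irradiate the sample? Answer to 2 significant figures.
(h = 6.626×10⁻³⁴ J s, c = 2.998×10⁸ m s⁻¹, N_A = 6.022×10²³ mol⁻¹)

t ≈ 1400 s

Product: 0.941 mmol = 9.41×10⁻⁴ mol.
Photons that must be absorbed: 9.41×10⁻⁴ / 0.896 = 0.001050 mol.
Fraction absorbed: 1 − 10^(−0.369) = 0.5724.
Incident photons needed: 0.001050 / 0.5724 = 0.001834 mol.
Photon energy: hc/λ = 4.414×10⁻¹⁹ J; per mole, 2.658×10⁵ J mol⁻¹.
Energy required: 0.001834 × 2.658×10⁵ = 487.5 J.
Time: 487.5 J / 0.35 W = 1400 s.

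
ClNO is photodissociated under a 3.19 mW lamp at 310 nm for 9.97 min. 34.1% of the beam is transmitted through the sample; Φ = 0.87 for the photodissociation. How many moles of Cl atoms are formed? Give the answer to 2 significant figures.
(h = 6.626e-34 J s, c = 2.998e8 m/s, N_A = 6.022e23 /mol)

Photon energy at 310 nm: hc/λ = (6.626e-34)(2.998e8)/(310e-9) = 6.408e-19 J.
Energy delivered: (3.19 mW)(598.2 s) = 1.908 J.
Photons incident: 1.908 / 6.408e-19 = 2.978e18, i.e. 2.978e18/6.022e23 = 4.945e-6 mol.
Fraction absorbed: 1 − 34.1/100 = 0.6590.
Photons absorbed: 0.6590 × 4.945e-6 = 3.259e-6 mol.
Product: Φ × n_abs = 0.87 × 3.259e-6 = 2.835e-6 mol.

2.8e-6 mol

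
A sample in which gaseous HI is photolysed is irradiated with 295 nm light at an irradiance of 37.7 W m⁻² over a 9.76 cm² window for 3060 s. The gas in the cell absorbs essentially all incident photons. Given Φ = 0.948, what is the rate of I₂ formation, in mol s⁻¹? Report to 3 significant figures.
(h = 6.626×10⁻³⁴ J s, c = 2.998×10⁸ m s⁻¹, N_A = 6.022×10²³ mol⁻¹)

8.60×10⁻⁸ mol s⁻¹

Photon energy at 295 nm: hc/λ = (6.626×10⁻³⁴)(2.998×10⁸)/(295×10⁻⁹) = 6.734×10⁻¹⁹ J.
Energy delivered: (37.7 W m⁻²)(9.76×10⁻⁴ m²)(3060 s) = 112.6 J.
Photons incident: 112.6 / 6.734×10⁻¹⁹ = 1.672×10²⁰, i.e. 1.672×10²⁰/6.022×10²³ = 2.776×10⁻⁴ mol.
Product formed: 0.948 × 2.776×10⁻⁴ = 2.632×10⁻⁴ mol.
Rate: 2.632×10⁻⁴ / 3060 s = 8.60×10⁻⁸ mol s⁻¹.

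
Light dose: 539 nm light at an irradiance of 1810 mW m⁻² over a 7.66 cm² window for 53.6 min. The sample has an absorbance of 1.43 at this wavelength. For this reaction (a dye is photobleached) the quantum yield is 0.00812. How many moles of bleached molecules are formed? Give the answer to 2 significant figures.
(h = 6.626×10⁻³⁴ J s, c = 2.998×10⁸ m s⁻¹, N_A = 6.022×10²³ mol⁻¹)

1.6×10⁻⁷ mol

Photon energy at 539 nm: hc/λ = (6.626×10⁻³⁴)(2.998×10⁸)/(539×10⁻⁹) = 3.685×10⁻¹⁹ J.
Energy delivered: (1810 mW m⁻²)(7.66×10⁻⁴ m²)(3216 s) = 4.459 J.
Photons incident: 4.459 / 3.685×10⁻¹⁹ = 1.210×10¹⁹, i.e. 1.210×10¹⁹/6.022×10²³ = 2.009×10⁻⁵ mol.
Fraction absorbed: 1 − 10^(−1.43) = 0.9628.
Photons absorbed: 0.9628 × 2.009×10⁻⁵ = 1.934×10⁻⁵ mol.
Product: Φ × n_abs = 0.00812 × 1.934×10⁻⁵ = 1.570×10⁻⁷ mol.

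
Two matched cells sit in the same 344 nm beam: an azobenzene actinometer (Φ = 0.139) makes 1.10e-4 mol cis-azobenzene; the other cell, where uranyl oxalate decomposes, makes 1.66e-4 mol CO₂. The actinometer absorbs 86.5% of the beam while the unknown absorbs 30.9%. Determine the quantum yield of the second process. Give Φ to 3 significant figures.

Φ = 0.587

Photons absorbed by the actinometer: 1.10e-4 / 0.139 = 7.914e-4 mol.
Incident flux: 7.914e-4 / 0.865 = 9.149e-4 einstein.
Absorbed by unknown: 0.309 × 9.149e-4 = 2.827e-4 mol.
Φ(unknown) = 1.66e-4 / 2.827e-4 = 0.587.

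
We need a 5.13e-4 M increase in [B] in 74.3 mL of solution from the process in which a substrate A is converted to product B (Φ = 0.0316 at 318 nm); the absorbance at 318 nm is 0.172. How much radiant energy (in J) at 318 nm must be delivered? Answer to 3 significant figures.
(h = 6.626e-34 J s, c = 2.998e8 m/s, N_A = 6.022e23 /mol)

Product: (5.13e-4 M)(0.0743 L) = 3.812e-5 mol.
Photons that must be absorbed: 3.812e-5 / 0.0316 = 0.001206 mol.
Fraction absorbed: 1 − 10^(−0.172) = 0.3270.
Incident photons needed: 0.001206 / 0.3270 = 0.003688 mol.
Photon energy: hc/λ = 6.247e-19 J; per mole, 3.762e5 J mol⁻¹.
Energy required: 0.003688 × 3.762e5 = 1390 J.

1390 J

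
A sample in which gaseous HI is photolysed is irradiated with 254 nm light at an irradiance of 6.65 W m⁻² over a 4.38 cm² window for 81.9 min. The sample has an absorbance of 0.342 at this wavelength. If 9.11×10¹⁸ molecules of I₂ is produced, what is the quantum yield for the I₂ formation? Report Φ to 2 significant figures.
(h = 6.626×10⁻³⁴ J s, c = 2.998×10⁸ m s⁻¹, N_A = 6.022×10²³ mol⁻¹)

Product: 9.11×10¹⁸ / 6.022×10²³ = 1.513×10⁻⁵ mol.
Photon energy at 254 nm: hc/λ = (6.626×10⁻³⁴)(2.998×10⁸)/(254×10⁻⁹) = 7.821×10⁻¹⁹ J.
Energy delivered: (6.65 W m⁻²)(4.38×10⁻⁴ m²)(4914 s) = 14.31 J.
Photons incident: 14.31 / 7.821×10⁻¹⁹ = 1.830×10¹⁹, i.e. 1.830×10¹⁹/6.022×10²³ = 3.039×10⁻⁵ mol.
Fraction absorbed: 1 − 10^(−0.342) = 0.5450.
Photons absorbed: 0.5450 × 3.039×10⁻⁵ = 1.656×10⁻⁵ mol.
Φ = 1.513×10⁻⁵ mol / 1.656×10⁻⁵ mol photons = 0.91.

Φ = 0.91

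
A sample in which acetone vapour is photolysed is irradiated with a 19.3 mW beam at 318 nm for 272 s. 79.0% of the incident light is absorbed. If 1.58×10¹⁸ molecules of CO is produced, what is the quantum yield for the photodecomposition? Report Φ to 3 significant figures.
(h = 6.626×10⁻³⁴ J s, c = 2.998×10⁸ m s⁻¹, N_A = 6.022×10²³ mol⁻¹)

Φ = 0.238

Product: 1.58×10¹⁸ / 6.022×10²³ = 2.624×10⁻⁶ mol.
Photon energy at 318 nm: hc/λ = (6.626×10⁻³⁴)(2.998×10⁸)/(318×10⁻⁹) = 6.247×10⁻¹⁹ J.
Energy delivered: (19.3 mW)(272 s) = 5.250 J.
Photons incident: 5.250 / 6.247×10⁻¹⁹ = 8.404×10¹⁸, i.e. 8.404×10¹⁸/6.022×10²³ = 1.396×10⁻⁵ mol.
Photons absorbed: 0.790 × 1.396×10⁻⁵ = 1.103×10⁻⁵ mol.
Φ = 2.624×10⁻⁶ mol / 1.103×10⁻⁵ mol photons = 0.238.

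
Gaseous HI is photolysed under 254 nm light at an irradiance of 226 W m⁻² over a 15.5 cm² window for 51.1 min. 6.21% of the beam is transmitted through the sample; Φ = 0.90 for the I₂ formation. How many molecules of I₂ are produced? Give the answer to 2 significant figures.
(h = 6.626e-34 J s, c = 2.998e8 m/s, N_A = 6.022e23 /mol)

1.2e21 molecules

Photon energy at 254 nm: hc/λ = (6.626e-34)(2.998e8)/(254e-9) = 7.821e-19 J.
Energy delivered: (226 W m⁻²)(15.5e-4 m²)(3066 s) = 1074 J.
Photons incident: 1074 / 7.821e-19 = 1.373e21, i.e. 1.373e21/6.022e23 = 0.002280 mol.
Fraction absorbed: 1 − 6.21/100 = 0.9379.
Photons absorbed: 0.9379 × 0.002280 = 0.002138 mol.
Product: Φ × n_abs = 0.90 × 0.002138 = 0.001924 mol.
As a count: 0.001924 × 6.022e23 = 1.2e21.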